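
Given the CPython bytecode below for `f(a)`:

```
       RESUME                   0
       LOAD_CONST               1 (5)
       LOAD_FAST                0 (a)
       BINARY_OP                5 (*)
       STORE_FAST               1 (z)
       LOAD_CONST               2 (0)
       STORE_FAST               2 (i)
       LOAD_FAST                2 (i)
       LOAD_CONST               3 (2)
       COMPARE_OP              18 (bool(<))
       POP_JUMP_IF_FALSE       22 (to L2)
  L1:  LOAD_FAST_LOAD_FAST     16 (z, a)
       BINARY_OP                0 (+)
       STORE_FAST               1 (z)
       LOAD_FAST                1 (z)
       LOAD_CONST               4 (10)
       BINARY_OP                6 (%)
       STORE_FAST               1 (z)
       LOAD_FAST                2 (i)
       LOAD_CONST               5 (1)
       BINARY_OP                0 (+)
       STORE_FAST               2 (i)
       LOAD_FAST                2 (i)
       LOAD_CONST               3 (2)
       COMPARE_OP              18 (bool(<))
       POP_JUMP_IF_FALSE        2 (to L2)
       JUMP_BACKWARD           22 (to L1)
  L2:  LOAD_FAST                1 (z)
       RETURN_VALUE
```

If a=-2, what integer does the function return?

6

LOAD_CONST → push 5. Stack: [5]
LOAD_FAST a → push -2. Stack: [5, -2]
BINARY_OP * → 5 * -2 = -10. Stack: [-10]
STORE_FAST z → z=-10. Stack: []
LOAD_CONST → push 0. Stack: [0]
STORE_FAST i → i=0. Stack: []
LOAD_FAST i → push 0. Stack: [0]
LOAD_CONST → push 2. Stack: [0, 2]
COMPARE_OP bool(<) → 0 vs 2 = True. Stack: [True]
POP_JUMP_IF_FALSE → pop True; no jump. Stack: []
LOAD_FAST_LOAD_FAST z,a → push -10,-2. Stack: [-10, -2]
BINARY_OP + → -10 + -2 = -12. Stack: [-12]
STORE_FAST z → z=-12. Stack: []
LOAD_FAST z → push -12. Stack: [-12]
LOAD_CONST → push 10. Stack: [-12, 10]
BINARY_OP % → -12 % 10 = 8. Stack: [8]
STORE_FAST z → z=8. Stack: []
LOAD_FAST i → push 0. Stack: [0]
LOAD_CONST → push 1. Stack: [0, 1]
BINARY_OP + → 0 + 1 = 1. Stack: [1]
STORE_FAST i → i=1. Stack: []
LOAD_FAST i → push 1. Stack: [1]
LOAD_CONST → push 2. Stack: [1, 2]
COMPARE_OP bool(<) → 1 vs 2 = True. Stack: [True]
POP_JUMP_IF_FALSE → pop True; no jump. Stack: []
LOAD_FAST_LOAD_FAST z,a → push 8,-2. Stack: [8, -2]
BINARY_OP + → 8 + -2 = 6. Stack: [6]
STORE_FAST z → z=6. Stack: []
LOAD_FAST z → push 6. Stack: [6]
LOAD_CONST → push 10. Stack: [6, 10]
BINARY_OP % → 6 % 10 = 6. Stack: [6]
STORE_FAST z → z=6. Stack: []
LOAD_FAST i → push 1. Stack: [1]
LOAD_CONST → push 1. Stack: [1, 1]
BINARY_OP + → 1 + 1 = 2. Stack: [2]
STORE_FAST i → i=2. Stack: []
LOAD_FAST i → push 2. Stack: [2]
LOAD_CONST → push 2. Stack: [2, 2]
COMPARE_OP bool(<) → 2 vs 2 = False. Stack: [False]
POP_JUMP_IF_FALSE → pop False; jump. Stack: []
LOAD_FAST z → push 6. Stack: [6]
RETURN_VALUE → return 6.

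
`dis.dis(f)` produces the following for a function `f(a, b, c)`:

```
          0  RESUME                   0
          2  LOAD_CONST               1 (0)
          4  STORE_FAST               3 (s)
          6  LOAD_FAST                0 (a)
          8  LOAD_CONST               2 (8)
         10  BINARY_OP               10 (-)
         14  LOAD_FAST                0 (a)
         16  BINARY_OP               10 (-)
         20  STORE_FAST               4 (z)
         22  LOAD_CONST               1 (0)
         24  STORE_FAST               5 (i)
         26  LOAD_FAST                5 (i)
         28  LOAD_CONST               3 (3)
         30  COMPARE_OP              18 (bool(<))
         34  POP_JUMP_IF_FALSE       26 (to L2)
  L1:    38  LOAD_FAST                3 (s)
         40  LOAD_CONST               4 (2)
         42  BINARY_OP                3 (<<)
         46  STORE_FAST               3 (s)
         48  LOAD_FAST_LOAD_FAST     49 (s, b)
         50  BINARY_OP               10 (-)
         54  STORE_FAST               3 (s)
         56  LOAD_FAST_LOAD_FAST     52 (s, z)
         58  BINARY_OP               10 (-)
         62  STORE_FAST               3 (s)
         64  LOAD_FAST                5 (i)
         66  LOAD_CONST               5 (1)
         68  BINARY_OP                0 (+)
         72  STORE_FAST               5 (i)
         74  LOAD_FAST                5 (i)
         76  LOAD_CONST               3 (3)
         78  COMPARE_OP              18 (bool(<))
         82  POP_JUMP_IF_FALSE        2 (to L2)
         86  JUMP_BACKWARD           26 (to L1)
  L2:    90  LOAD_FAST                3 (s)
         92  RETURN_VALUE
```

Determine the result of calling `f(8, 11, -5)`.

-63

LOAD_CONST → push 0
STORE_FAST s → s=0
LOAD_FAST a → push 8
LOAD_CONST → push 8
BINARY_OP - → 8 - 8 = 0
LOAD_FAST a → push 8
BINARY_OP - → 0 - 8 = -8
STORE_FAST z → z=-8
LOAD_CONST → push 0
STORE_FAST i → i=0
LOAD_FAST i → push 0
LOAD_CONST → push 3
COMPARE_OP bool(<) → 0 vs 3 = True
POP_JUMP_IF_FALSE → pop True; no jump
LOAD_FAST s → push 0
LOAD_CONST → push 2
BINARY_OP << → 0 << 2 = 0
STORE_FAST s → s=0
LOAD_FAST_LOAD_FAST s,b → push 0,11
BINARY_OP - → 0 - 11 = -11
STORE_FAST s → s=-11
LOAD_FAST_LOAD_FAST s,z → push -11,-8
BINARY_OP - → -11 - -8 = -3
STORE_FAST s → s=-3
LOAD_FAST i → push 0
LOAD_CONST → push 1
BINARY_OP + → 0 + 1 = 1
STORE_FAST i → i=1
LOAD_FAST i → push 1
LOAD_CONST → push 3
COMPARE_OP bool(<) → 1 vs 3 = True
POP_JUMP_IF_FALSE → pop True; no jump
LOAD_FAST s → push -3
LOAD_CONST → push 2
BINARY_OP << → -3 << 2 = -12
STORE_FAST s → s=-12
LOAD_FAST_LOAD_FAST s,b → push -12,11
BINARY_OP - → -12 - 11 = -23
STORE_FAST s → s=-23
LOAD_FAST_LOAD_FAST s,z → push -23,-8
BINARY_OP - → -23 - -8 = -15
STORE_FAST s → s=-15
LOAD_FAST i → push 1
LOAD_CONST → push 1
BINARY_OP + → 1 + 1 = 2
STORE_FAST i → i=2
LOAD_FAST i → push 2
LOAD_CONST → push 3
COMPARE_OP bool(<) → 2 vs 3 = True
POP_JUMP_IF_FALSE → pop True; no jump
LOAD_FAST s → push -15
LOAD_CONST → push 2
BINARY_OP << → -15 << 2 = -60
STORE_FAST s → s=-60
LOAD_FAST_LOAD_FAST s,b → push -60,11
BINARY_OP - → -60 - 11 = -71
STORE_FAST s → s=-71
LOAD_FAST_LOAD_FAST s,z → push -71,-8
BINARY_OP - → -71 - -8 = -63
STORE_FAST s → s=-63
LOAD_FAST i → push 2
LOAD_CONST → push 1
BINARY_OP + → 2 + 1 = 3
STORE_FAST i → i=3
LOAD_FAST i → push 3
LOAD_CONST → push 3
COMPARE_OP bool(<) → 3 vs 3 = False
POP_JUMP_IF_FALSE → pop False; jump
LOAD_FAST s → push -63
RETURN_VALUE → return -63.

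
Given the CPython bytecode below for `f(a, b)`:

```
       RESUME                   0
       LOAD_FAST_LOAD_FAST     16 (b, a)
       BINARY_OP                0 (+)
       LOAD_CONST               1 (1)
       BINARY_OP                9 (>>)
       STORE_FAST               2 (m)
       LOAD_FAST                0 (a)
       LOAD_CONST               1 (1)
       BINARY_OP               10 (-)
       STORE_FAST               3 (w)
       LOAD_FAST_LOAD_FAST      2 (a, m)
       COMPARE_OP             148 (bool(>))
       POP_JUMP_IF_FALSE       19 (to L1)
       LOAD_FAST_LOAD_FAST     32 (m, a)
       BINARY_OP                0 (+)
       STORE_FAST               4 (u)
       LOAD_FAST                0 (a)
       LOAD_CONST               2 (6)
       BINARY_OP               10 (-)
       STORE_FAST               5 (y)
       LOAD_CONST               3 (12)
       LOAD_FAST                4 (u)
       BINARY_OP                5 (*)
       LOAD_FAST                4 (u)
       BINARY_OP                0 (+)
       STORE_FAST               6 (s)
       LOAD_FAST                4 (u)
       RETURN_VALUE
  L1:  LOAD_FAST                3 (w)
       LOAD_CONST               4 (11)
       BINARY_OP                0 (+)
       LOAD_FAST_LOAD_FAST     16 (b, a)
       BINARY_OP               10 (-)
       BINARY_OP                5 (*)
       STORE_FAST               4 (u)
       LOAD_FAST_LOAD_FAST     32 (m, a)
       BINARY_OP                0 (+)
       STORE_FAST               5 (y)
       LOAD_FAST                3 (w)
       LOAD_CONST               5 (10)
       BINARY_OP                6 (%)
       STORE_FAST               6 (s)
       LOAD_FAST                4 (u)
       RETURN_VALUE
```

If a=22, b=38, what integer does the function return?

512

LOAD_FAST_LOAD_FAST b,a → push 38,22. Stack: [38, 22]
BINARY_OP + → 38 + 22 = 60. Stack: [60]
LOAD_CONST → push 1. Stack: [60, 1]
BINARY_OP >> → 60 >> 1 = 30. Stack: [30]
STORE_FAST m → m=30. Stack: []
LOAD_FAST a → push 22. Stack: [22]
LOAD_CONST → push 1. Stack: [22, 1]
BINARY_OP - → 22 - 1 = 21. Stack: [21]
STORE_FAST w → w=21. Stack: []
LOAD_FAST_LOAD_FAST a,m → push 22,30. Stack: [22, 30]
COMPARE_OP bool(>) → 22 vs 30 = False. Stack: [False]
POP_JUMP_IF_FALSE → pop False; jump. Stack: []
LOAD_FAST w → push 21. Stack: [21]
LOAD_CONST → push 11. Stack: [21, 11]
BINARY_OP + → 21 + 11 = 32. Stack: [32]
LOAD_FAST_LOAD_FAST b,a → push 38,22. Stack: [32, 38, 22]
BINARY_OP - → 38 - 22 = 16. Stack: [32, 16]
BINARY_OP * → 32 * 16 = 512. Stack: [512]
STORE_FAST u → u=512. Stack: []
LOAD_FAST_LOAD_FAST m,a → push 30,22. Stack: [30, 22]
BINARY_OP + → 30 + 22 = 52. Stack: [52]
STORE_FAST y → y=52. Stack: []
LOAD_FAST w → push 21. Stack: [21]
LOAD_CONST → push 10. Stack: [21, 10]
BINARY_OP % → 21 % 10 = 1. Stack: [1]
STORE_FAST s → s=1. Stack: []
LOAD_FAST u → push 512. Stack: [512]
RETURN_VALUE → return 512.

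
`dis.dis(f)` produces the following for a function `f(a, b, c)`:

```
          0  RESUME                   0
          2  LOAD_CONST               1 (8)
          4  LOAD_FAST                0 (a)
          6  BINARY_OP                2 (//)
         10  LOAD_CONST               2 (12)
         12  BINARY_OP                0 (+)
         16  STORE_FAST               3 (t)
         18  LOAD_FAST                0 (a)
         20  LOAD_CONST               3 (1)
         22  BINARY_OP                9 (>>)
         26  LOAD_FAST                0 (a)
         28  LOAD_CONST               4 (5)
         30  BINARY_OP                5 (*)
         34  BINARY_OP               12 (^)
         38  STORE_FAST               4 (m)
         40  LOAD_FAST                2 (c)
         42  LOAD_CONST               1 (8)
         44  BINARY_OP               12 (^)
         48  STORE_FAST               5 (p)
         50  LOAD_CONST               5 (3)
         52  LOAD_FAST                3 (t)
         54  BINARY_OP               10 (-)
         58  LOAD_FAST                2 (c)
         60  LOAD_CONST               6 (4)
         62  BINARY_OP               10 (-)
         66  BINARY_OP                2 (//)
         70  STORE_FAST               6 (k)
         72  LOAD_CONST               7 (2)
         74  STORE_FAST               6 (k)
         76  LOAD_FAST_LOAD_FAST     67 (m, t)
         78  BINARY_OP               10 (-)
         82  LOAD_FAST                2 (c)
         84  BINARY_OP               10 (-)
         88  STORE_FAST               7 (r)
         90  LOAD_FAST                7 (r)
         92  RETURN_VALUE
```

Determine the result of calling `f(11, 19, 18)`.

LOAD_CONST → push 8. Stack: [8]
LOAD_FAST a → push 11. Stack: [8, 11]
BINARY_OP // → 8 // 11 = 0. Stack: [0]
LOAD_CONST → push 12. Stack: [0, 12]
BINARY_OP + → 0 + 12 = 12. Stack: [12]
STORE_FAST t → t=12. Stack: []
LOAD_FAST a → push 11. Stack: [11]
LOAD_CONST → push 1. Stack: [11, 1]
BINARY_OP >> → 11 >> 1 = 5. Stack: [5]
LOAD_FAST a → push 11. Stack: [5, 11]
LOAD_CONST → push 5. Stack: [5, 11, 5]
BINARY_OP * → 11 * 5 = 55. Stack: [5, 55]
BINARY_OP ^ → 5 ^ 55 = 50. Stack: [50]
STORE_FAST m → m=50. Stack: []
LOAD_FAST c → push 18. Stack: [18]
LOAD_CONST → push 8. Stack: [18, 8]
BINARY_OP ^ → 18 ^ 8 = 26. Stack: [26]
STORE_FAST p → p=26. Stack: []
LOAD_CONST → push 3. Stack: [3]
LOAD_FAST t → push 12. Stack: [3, 12]
BINARY_OP - → 3 - 12 = -9. Stack: [-9]
LOAD_FAST c → push 18. Stack: [-9, 18]
LOAD_CONST → push 4. Stack: [-9, 18, 4]
BINARY_OP - → 18 - 4 = 14. Stack: [-9, 14]
BINARY_OP // → -9 // 14 = -1. Stack: [-1]
STORE_FAST k → k=-1. Stack: []
LOAD_CONST → push 2. Stack: [2]
STORE_FAST k → k=2. Stack: []
LOAD_FAST_LOAD_FAST m,t → push 50,12. Stack: [50, 12]
BINARY_OP - → 50 - 12 = 38. Stack: [38]
LOAD_FAST c → push 18. Stack: [38, 18]
BINARY_OP - → 38 - 18 = 20. Stack: [20]
STORE_FAST r → r=20. Stack: []
LOAD_FAST r → push 20. Stack: [20]
RETURN_VALUE → return 20.

20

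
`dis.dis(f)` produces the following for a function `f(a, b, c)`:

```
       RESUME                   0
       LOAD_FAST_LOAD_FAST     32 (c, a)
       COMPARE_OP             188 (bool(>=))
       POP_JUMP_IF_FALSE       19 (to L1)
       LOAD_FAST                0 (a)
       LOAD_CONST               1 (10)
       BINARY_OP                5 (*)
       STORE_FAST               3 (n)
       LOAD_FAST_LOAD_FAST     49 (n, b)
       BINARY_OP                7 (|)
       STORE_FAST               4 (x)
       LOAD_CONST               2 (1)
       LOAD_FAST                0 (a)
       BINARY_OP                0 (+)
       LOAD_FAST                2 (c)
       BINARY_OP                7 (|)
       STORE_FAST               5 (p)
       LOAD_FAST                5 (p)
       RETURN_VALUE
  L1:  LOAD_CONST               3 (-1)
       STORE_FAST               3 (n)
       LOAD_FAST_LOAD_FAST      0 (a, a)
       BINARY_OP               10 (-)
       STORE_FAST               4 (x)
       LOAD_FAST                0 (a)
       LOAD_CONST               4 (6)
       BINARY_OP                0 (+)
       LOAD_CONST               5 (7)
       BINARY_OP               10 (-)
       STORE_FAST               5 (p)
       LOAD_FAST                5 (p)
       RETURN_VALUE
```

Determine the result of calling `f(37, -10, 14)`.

LOAD_FAST_LOAD_FAST c,a → push 14,37. Stack: [14, 37]
COMPARE_OP bool(>=) → 14 vs 37 = False. Stack: [False]
POP_JUMP_IF_FALSE → pop False; jump. Stack: []
LOAD_CONST → push -1. Stack: [-1]
STORE_FAST n → n=-1. Stack: []
LOAD_FAST_LOAD_FAST a,a → push 37,37. Stack: [37, 37]
BINARY_OP - → 37 - 37 = 0. Stack: [0]
STORE_FAST x → x=0. Stack: []
LOAD_FAST a → push 37. Stack: [37]
LOAD_CONST → push 6. Stack: [37, 6]
BINARY_OP + → 37 + 6 = 43. Stack: [43]
LOAD_CONST → push 7. Stack: [43, 7]
BINARY_OP - → 43 - 7 = 36. Stack: [36]
STORE_FAST p → p=36. Stack: []
LOAD_FAST p → push 36. Stack: [36]
RETURN_VALUE → return 36.

36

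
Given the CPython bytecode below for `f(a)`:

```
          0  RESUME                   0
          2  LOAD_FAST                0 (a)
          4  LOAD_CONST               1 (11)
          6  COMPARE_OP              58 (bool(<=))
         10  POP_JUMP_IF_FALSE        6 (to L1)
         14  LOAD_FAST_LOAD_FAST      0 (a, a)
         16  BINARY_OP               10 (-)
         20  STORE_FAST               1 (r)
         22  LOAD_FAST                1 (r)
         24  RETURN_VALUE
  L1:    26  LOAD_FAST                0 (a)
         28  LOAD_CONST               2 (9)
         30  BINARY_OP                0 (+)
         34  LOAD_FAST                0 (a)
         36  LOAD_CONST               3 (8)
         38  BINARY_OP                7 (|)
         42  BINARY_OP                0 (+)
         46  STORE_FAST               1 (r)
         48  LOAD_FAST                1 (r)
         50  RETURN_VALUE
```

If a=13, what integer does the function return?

35

LOAD_FAST a → push 13. Stack: [13]
LOAD_CONST → push 11. Stack: [13, 11]
COMPARE_OP bool(<=) → 13 vs 11 = False. Stack: [False]
POP_JUMP_IF_FALSE → pop False; jump. Stack: []
LOAD_FAST a → push 13. Stack: [13]
LOAD_CONST → push 9. Stack: [13, 9]
BINARY_OP + → 13 + 9 = 22. Stack: [22]
LOAD_FAST a → push 13. Stack: [22, 13]
LOAD_CONST → push 8. Stack: [22, 13, 8]
BINARY_OP | → 13 | 8 = 13. Stack: [22, 13]
BINARY_OP + → 22 + 13 = 35. Stack: [35]
STORE_FAST r → r=35. Stack: []
LOAD_FAST r → push 35. Stack: [35]
RETURN_VALUE → return 35.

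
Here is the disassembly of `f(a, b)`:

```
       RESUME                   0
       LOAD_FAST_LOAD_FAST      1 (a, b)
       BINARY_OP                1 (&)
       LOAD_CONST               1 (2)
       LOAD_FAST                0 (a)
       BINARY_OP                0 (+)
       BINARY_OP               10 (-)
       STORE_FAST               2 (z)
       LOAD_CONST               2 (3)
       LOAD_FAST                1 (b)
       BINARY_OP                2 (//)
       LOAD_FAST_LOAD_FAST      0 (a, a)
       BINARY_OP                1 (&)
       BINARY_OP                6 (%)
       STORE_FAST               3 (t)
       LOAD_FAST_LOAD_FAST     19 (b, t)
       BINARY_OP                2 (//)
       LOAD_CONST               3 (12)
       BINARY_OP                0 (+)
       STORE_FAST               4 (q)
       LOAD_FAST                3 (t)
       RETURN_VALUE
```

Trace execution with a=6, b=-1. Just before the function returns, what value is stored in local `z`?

LOAD_FAST_LOAD_FAST a,b → push 6,-1. Stack: [6, -1]
BINARY_OP & → 6 & -1 = 6. Stack: [6]
LOAD_CONST → push 2. Stack: [6, 2]
LOAD_FAST a → push 6. Stack: [6, 2, 6]
BINARY_OP + → 2 + 6 = 8. Stack: [6, 8]
BINARY_OP - → 6 - 8 = -2. Stack: [-2]
STORE_FAST z → z=-2. Stack: []
LOAD_CONST → push 3. Stack: [3]
LOAD_FAST b → push -1. Stack: [3, -1]
BINARY_OP // → 3 // -1 = -3. Stack: [-3]
LOAD_FAST_LOAD_FAST a,a → push 6,6. Stack: [-3, 6, 6]
BINARY_OP & → 6 & 6 = 6. Stack: [-3, 6]
BINARY_OP % → -3 % 6 = 3. Stack: [3]
STORE_FAST t → t=3. Stack: []
LOAD_FAST_LOAD_FAST b,t → push -1,3. Stack: [-1, 3]
BINARY_OP // → -1 // 3 = -1. Stack: [-1]
LOAD_CONST → push 12. Stack: [-1, 12]
BINARY_OP + → -1 + 12 = 11. Stack: [11]
STORE_FAST q → q=11. Stack: []
LOAD_FAST t → push 3. Stack: [3]
RETURN_VALUE → return 3.

-2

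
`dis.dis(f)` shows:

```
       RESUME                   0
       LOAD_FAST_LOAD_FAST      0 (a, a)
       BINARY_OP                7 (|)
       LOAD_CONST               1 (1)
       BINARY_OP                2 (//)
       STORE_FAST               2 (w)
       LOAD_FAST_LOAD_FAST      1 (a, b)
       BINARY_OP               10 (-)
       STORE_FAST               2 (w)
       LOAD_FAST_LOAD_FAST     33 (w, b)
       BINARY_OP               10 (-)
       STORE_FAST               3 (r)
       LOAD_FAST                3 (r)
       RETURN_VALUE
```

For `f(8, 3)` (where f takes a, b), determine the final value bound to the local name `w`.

5

LOAD_FAST_LOAD_FAST a,a → push 8,8. Stack: [8, 8]
BINARY_OP | → 8 | 8 = 8. Stack: [8]
LOAD_CONST → push 1. Stack: [8, 1]
BINARY_OP // → 8 // 1 = 8. Stack: [8]
STORE_FAST w → w=8. Stack: []
LOAD_FAST_LOAD_FAST a,b → push 8,3. Stack: [8, 3]
BINARY_OP - → 8 - 3 = 5. Stack: [5]
STORE_FAST w → w=5. Stack: []
LOAD_FAST_LOAD_FAST w,b → push 5,3. Stack: [5, 3]
BINARY_OP - → 5 - 3 = 2. Stack: [2]
STORE_FAST r → r=2. Stack: []
LOAD_FAST r → push 2. Stack: [2]
RETURN_VALUE → return 2.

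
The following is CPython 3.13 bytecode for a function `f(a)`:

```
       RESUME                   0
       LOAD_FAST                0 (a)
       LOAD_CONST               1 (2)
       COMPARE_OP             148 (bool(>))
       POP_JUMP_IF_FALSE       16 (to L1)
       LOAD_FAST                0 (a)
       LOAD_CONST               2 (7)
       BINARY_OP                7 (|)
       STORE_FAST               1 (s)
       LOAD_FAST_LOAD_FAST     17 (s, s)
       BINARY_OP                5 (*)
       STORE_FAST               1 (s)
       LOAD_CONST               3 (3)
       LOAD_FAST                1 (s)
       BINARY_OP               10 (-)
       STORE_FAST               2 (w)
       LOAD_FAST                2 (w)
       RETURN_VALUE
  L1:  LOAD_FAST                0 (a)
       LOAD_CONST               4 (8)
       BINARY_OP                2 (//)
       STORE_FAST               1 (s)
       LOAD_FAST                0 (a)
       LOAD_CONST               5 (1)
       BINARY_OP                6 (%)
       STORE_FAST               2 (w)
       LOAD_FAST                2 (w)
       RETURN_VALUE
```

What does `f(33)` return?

-1518

LOAD_FAST a → push 33. Stack: [33]
LOAD_CONST → push 2. Stack: [33, 2]
COMPARE_OP bool(>) → 33 vs 2 = True. Stack: [True]
POP_JUMP_IF_FALSE → pop True; no jump. Stack: []
LOAD_FAST a → push 33. Stack: [33]
LOAD_CONST → push 7. Stack: [33, 7]
BINARY_OP | → 33 | 7 = 39. Stack: [39]
STORE_FAST s → s=39. Stack: []
LOAD_FAST_LOAD_FAST s,s → push 39,39. Stack: [39, 39]
BINARY_OP * → 39 * 39 = 1521. Stack: [1521]
STORE_FAST s → s=1521. Stack: []
LOAD_CONST → push 3. Stack: [3]
LOAD_FAST s → push 1521. Stack: [3, 1521]
BINARY_OP - → 3 - 1521 = -1518. Stack: [-1518]
STORE_FAST w → w=-1518. Stack: []
LOAD_FAST w → push -1518. Stack: [-1518]
RETURN_VALUE → return -1518.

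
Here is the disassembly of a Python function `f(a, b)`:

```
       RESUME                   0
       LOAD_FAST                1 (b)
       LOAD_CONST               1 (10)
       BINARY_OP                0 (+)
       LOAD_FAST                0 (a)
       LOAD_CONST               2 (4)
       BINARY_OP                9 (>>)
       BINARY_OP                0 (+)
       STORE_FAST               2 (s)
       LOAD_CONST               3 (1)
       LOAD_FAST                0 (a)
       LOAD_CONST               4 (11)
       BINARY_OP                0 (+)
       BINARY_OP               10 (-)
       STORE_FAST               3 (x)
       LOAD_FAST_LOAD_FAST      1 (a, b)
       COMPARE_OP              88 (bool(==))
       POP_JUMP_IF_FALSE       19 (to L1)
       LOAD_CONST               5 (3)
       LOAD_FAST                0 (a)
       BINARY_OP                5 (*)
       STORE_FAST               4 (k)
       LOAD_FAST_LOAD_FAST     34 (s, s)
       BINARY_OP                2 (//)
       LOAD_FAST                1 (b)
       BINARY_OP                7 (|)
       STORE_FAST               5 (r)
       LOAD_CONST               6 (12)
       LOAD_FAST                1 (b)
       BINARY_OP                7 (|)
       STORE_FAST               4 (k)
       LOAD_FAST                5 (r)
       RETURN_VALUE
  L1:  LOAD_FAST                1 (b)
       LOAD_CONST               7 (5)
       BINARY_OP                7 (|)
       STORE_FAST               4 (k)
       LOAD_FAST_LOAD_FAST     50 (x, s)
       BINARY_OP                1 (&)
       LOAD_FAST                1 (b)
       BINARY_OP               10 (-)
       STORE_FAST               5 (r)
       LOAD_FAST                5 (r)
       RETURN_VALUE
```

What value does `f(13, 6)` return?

LOAD_FAST b → push 6. Stack: [6]
LOAD_CONST → push 10. Stack: [6, 10]
BINARY_OP + → 6 + 10 = 16. Stack: [16]
LOAD_FAST a → push 13. Stack: [16, 13]
LOAD_CONST → push 4. Stack: [16, 13, 4]
BINARY_OP >> → 13 >> 4 = 0. Stack: [16, 0]
BINARY_OP + → 16 + 0 = 16. Stack: [16]
STORE_FAST s → s=16. Stack: []
LOAD_CONST → push 1. Stack: [1]
LOAD_FAST a → push 13. Stack: [1, 13]
LOAD_CONST → push 11. Stack: [1, 13, 11]
BINARY_OP + → 13 + 11 = 24. Stack: [1, 24]
BINARY_OP - → 1 - 24 = -23. Stack: [-23]
STORE_FAST x → x=-23. Stack: []
LOAD_FAST_LOAD_FAST a,b → push 13,6. Stack: [13, 6]
COMPARE_OP bool(==) → 13 vs 6 = False. Stack: [False]
POP_JUMP_IF_FALSE → pop False; jump. Stack: []
LOAD_FAST b → push 6. Stack: [6]
LOAD_CONST → push 5. Stack: [6, 5]
BINARY_OP | → 6 | 5 = 7. Stack: [7]
STORE_FAST k → k=7. Stack: []
LOAD_FAST_LOAD_FAST x,s → push -23,16. Stack: [-23, 16]
BINARY_OP & → -23 & 16 = 0. Stack: [0]
LOAD_FAST b → push 6. Stack: [0, 6]
BINARY_OP - → 0 - 6 = -6. Stack: [-6]
STORE_FAST r → r=-6. Stack: []
LOAD_FAST r → push -6. Stack: [-6]
RETURN_VALUE → return -6.

-6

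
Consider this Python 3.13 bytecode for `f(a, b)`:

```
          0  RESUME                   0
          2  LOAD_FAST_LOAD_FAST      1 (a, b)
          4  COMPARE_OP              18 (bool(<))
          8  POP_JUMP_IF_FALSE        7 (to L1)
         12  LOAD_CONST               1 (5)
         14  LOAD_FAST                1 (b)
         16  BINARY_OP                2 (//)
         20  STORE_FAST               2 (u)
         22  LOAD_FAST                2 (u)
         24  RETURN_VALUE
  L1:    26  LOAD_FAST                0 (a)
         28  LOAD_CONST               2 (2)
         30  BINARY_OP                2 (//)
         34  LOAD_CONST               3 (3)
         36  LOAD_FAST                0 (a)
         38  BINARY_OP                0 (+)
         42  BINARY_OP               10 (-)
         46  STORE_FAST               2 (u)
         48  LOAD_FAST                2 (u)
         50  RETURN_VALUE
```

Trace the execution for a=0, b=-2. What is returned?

LOAD_FAST_LOAD_FAST a,b → push 0,-2. Stack: [0, -2]
COMPARE_OP bool(<) → 0 vs -2 = False. Stack: [False]
POP_JUMP_IF_FALSE → pop False; jump. Stack: []
LOAD_FAST a → push 0. Stack: [0]
LOAD_CONST → push 2. Stack: [0, 2]
BINARY_OP // → 0 // 2 = 0. Stack: [0]
LOAD_CONST → push 3. Stack: [0, 3]
LOAD_FAST a → push 0. Stack: [0, 3, 0]
BINARY_OP + → 3 + 0 = 3. Stack: [0, 3]
BINARY_OP - → 0 - 3 = -3. Stack: [-3]
STORE_FAST u → u=-3. Stack: []
LOAD_FAST u → push -3. Stack: [-3]
RETURN_VALUE → return -3.

-3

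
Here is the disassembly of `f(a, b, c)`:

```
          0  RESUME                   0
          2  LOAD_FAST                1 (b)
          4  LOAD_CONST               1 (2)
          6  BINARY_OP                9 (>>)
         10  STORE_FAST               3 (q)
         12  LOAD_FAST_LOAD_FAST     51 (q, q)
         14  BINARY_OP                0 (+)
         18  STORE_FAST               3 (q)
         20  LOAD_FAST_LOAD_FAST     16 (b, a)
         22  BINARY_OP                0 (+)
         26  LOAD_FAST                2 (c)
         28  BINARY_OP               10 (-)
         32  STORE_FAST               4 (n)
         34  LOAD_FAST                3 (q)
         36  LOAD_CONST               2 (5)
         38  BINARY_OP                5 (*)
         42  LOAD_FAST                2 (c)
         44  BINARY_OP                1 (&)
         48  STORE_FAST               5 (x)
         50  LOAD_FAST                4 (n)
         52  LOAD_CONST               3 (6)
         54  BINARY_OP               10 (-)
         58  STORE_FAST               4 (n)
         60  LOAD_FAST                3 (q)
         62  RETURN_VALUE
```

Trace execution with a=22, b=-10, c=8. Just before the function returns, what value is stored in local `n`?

-2

LOAD_FAST b → push -10. Stack: [-10]
LOAD_CONST → push 2. Stack: [-10, 2]
BINARY_OP >> → -10 >> 2 = -3. Stack: [-3]
STORE_FAST q → q=-3. Stack: []
LOAD_FAST_LOAD_FAST q,q → push -3,-3. Stack: [-3, -3]
BINARY_OP + → -3 + -3 = -6. Stack: [-6]
STORE_FAST q → q=-6. Stack: []
LOAD_FAST_LOAD_FAST b,a → push -10,22. Stack: [-10, 22]
BINARY_OP + → -10 + 22 = 12. Stack: [12]
LOAD_FAST c → push 8. Stack: [12, 8]
BINARY_OP - → 12 - 8 = 4. Stack: [4]
STORE_FAST n → n=4. Stack: []
LOAD_FAST q → push -6. Stack: [-6]
LOAD_CONST → push 5. Stack: [-6, 5]
BINARY_OP * → -6 * 5 = -30. Stack: [-30]
LOAD_FAST c → push 8. Stack: [-30, 8]
BINARY_OP & → -30 & 8 = 0. Stack: [0]
STORE_FAST x → x=0. Stack: []
LOAD_FAST n → push 4. Stack: [4]
LOAD_CONST → push 6. Stack: [4, 6]
BINARY_OP - → 4 - 6 = -2. Stack: [-2]
STORE_FAST n → n=-2. Stack: []
LOAD_FAST q → push -6. Stack: [-6]
RETURN_VALUE → return -6.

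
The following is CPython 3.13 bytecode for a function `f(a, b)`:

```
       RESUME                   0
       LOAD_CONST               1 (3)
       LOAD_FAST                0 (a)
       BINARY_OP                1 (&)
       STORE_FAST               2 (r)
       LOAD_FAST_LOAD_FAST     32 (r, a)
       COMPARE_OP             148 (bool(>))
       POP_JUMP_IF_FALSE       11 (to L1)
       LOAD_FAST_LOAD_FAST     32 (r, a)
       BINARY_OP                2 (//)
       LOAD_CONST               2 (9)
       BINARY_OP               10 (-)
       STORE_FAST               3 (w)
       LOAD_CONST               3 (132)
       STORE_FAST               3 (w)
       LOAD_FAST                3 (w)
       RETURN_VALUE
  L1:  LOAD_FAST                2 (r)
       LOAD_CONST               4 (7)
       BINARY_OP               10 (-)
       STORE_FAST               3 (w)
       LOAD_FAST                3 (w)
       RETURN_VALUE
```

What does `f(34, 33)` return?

-5

LOAD_CONST → push 3. Stack: [3]
LOAD_FAST a → push 34. Stack: [3, 34]
BINARY_OP & → 3 & 34 = 2. Stack: [2]
STORE_FAST r → r=2. Stack: []
LOAD_FAST_LOAD_FAST r,a → push 2,34. Stack: [2, 34]
COMPARE_OP bool(>) → 2 vs 34 = False. Stack: [False]
POP_JUMP_IF_FALSE → pop False; jump. Stack: []
LOAD_FAST r → push 2. Stack: [2]
LOAD_CONST → push 7. Stack: [2, 7]
BINARY_OP - → 2 - 7 = -5. Stack: [-5]
STORE_FAST w → w=-5. Stack: []
LOAD_FAST w → push -5. Stack: [-5]
RETURN_VALUE → return -5.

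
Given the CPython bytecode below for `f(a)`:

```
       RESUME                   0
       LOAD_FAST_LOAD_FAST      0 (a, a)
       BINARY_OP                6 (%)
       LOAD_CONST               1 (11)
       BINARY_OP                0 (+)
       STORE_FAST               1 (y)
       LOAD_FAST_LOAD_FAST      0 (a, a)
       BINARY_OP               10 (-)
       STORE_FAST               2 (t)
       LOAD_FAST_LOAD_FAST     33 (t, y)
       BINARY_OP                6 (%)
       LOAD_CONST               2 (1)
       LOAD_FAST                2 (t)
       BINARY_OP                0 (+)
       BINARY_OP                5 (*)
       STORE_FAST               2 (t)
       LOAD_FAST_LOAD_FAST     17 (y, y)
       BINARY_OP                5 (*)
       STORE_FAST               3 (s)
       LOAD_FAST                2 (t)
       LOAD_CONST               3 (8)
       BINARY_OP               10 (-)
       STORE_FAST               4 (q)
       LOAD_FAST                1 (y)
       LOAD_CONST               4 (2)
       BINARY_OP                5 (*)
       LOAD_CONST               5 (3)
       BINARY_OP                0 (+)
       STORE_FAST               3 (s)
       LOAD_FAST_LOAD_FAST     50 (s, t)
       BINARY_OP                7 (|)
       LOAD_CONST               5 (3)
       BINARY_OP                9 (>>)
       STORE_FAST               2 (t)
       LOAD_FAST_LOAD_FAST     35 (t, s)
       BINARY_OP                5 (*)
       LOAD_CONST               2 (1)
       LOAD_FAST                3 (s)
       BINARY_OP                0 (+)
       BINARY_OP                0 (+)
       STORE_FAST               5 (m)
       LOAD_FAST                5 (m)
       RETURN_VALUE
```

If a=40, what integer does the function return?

101

LOAD_FAST_LOAD_FAST a,a → push 40,40. Stack: [40, 40]
BINARY_OP % → 40 % 40 = 0. Stack: [0]
LOAD_CONST → push 11. Stack: [0, 11]
BINARY_OP + → 0 + 11 = 11. Stack: [11]
STORE_FAST y → y=11. Stack: []
LOAD_FAST_LOAD_FAST a,a → push 40,40. Stack: [40, 40]
BINARY_OP - → 40 - 40 = 0. Stack: [0]
STORE_FAST t → t=0. Stack: []
LOAD_FAST_LOAD_FAST t,y → push 0,11. Stack: [0, 11]
BINARY_OP % → 0 % 11 = 0. Stack: [0]
LOAD_CONST → push 1. Stack: [0, 1]
LOAD_FAST t → push 0. Stack: [0, 1, 0]
BINARY_OP + → 1 + 0 = 1. Stack: [0, 1]
BINARY_OP * → 0 * 1 = 0. Stack: [0]
STORE_FAST t → t=0. Stack: []
LOAD_FAST_LOAD_FAST y,y → push 11,11. Stack: [11, 11]
BINARY_OP * → 11 * 11 = 121. Stack: [121]
STORE_FAST s → s=121. Stack: []
LOAD_FAST t → push 0. Stack: [0]
LOAD_CONST → push 8. Stack: [0, 8]
BINARY_OP - → 0 - 8 = -8. Stack: [-8]
STORE_FAST q → q=-8. Stack: []
LOAD_FAST y → push 11. Stack: [11]
LOAD_CONST → push 2. Stack: [11, 2]
BINARY_OP * → 11 * 2 = 22. Stack: [22]
LOAD_CONST → push 3. Stack: [22, 3]
BINARY_OP + → 22 + 3 = 25. Stack: [25]
STORE_FAST s → s=25. Stack: []
LOAD_FAST_LOAD_FAST s,t → push 25,0. Stack: [25, 0]
BINARY_OP | → 25 | 0 = 25. Stack: [25]
LOAD_CONST → push 3. Stack: [25, 3]
BINARY_OP >> → 25 >> 3 = 3. Stack: [3]
STORE_FAST t → t=3. Stack: []
LOAD_FAST_LOAD_FAST t,s → push 3,25. Stack: [3, 25]
BINARY_OP * → 3 * 25 = 75. Stack: [75]
LOAD_CONST → push 1. Stack: [75, 1]
LOAD_FAST s → push 25. Stack: [75, 1, 25]
BINARY_OP + → 1 + 25 = 26. Stack: [75, 26]
BINARY_OP + → 75 + 26 = 101. Stack: [101]
STORE_FAST m → m=101. Stack: []
LOAD_FAST m → push 101. Stack: [101]
RETURN_VALUE → return 101.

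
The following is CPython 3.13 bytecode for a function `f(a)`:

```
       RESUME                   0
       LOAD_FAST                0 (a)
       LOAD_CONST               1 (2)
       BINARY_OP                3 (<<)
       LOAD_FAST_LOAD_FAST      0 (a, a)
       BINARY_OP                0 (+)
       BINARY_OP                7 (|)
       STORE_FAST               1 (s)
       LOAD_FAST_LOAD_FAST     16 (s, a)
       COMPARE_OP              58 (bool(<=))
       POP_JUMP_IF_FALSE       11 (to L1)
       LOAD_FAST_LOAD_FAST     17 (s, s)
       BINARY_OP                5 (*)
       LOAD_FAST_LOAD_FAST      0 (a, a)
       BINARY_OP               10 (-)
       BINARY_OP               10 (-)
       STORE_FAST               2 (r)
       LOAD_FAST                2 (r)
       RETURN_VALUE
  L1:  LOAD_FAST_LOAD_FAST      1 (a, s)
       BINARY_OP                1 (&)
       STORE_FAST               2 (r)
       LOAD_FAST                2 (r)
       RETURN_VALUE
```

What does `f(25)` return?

16

LOAD_FAST a → push 25. Stack: [25]
LOAD_CONST → push 2. Stack: [25, 2]
BINARY_OP << → 25 << 2 = 100. Stack: [100]
LOAD_FAST_LOAD_FAST a,a → push 25,25. Stack: [100, 25, 25]
BINARY_OP + → 25 + 25 = 50. Stack: [100, 50]
BINARY_OP | → 100 | 50 = 118. Stack: [118]
STORE_FAST s → s=118. Stack: []
LOAD_FAST_LOAD_FAST s,a → push 118,25. Stack: [118, 25]
COMPARE_OP bool(<=) → 118 vs 25 = False. Stack: [False]
POP_JUMP_IF_FALSE → pop False; jump. Stack: []
LOAD_FAST_LOAD_FAST a,s → push 25,118. Stack: [25, 118]
BINARY_OP & → 25 & 118 = 16. Stack: [16]
STORE_FAST r → r=16. Stack: []
LOAD_FAST r → push 16. Stack: [16]
RETURN_VALUE → return 16.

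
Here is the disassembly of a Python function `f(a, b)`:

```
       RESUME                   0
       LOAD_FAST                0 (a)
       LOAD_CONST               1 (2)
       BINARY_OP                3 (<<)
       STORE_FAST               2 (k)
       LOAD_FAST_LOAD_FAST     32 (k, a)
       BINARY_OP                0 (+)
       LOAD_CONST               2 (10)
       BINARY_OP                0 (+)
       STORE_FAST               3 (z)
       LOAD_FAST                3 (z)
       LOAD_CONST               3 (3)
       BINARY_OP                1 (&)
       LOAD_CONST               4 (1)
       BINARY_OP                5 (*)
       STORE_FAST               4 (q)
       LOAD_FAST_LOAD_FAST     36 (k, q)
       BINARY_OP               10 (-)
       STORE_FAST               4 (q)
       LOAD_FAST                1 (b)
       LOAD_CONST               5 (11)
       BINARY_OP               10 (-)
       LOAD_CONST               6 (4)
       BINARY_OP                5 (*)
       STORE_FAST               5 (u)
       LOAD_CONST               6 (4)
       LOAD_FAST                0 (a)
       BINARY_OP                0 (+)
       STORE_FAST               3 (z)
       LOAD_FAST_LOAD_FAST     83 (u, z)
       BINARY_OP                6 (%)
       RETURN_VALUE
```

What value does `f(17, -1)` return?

LOAD_FAST a → push 17. Stack: [17]
LOAD_CONST → push 2. Stack: [17, 2]
BINARY_OP << → 17 << 2 = 68. Stack: [68]
STORE_FAST k → k=68. Stack: []
LOAD_FAST_LOAD_FAST k,a → push 68,17. Stack: [68, 17]
BINARY_OP + → 68 + 17 = 85. Stack: [85]
LOAD_CONST → push 10. Stack: [85, 10]
BINARY_OP + → 85 + 10 = 95. Stack: [95]
STORE_FAST z → z=95. Stack: []
LOAD_FAST z → push 95. Stack: [95]
LOAD_CONST → push 3. Stack: [95, 3]
BINARY_OP & → 95 & 3 = 3. Stack: [3]
LOAD_CONST → push 1. Stack: [3, 1]
BINARY_OP * → 3 * 1 = 3. Stack: [3]
STORE_FAST q → q=3. Stack: []
LOAD_FAST_LOAD_FAST k,q → push 68,3. Stack: [68, 3]
BINARY_OP - → 68 - 3 = 65. Stack: [65]
STORE_FAST q → q=65. Stack: []
LOAD_FAST b → push -1. Stack: [-1]
LOAD_CONST → push 11. Stack: [-1, 11]
BINARY_OP - → -1 - 11 = -12. Stack: [-12]
LOAD_CONST → push 4. Stack: [-12, 4]
BINARY_OP * → -12 * 4 = -48. Stack: [-48]
STORE_FAST u → u=-48. Stack: []
LOAD_CONST → push 4. Stack: [4]
LOAD_FAST a → push 17. Stack: [4, 17]
BINARY_OP + → 4 + 17 = 21. Stack: [21]
STORE_FAST z → z=21. Stack: []
LOAD_FAST_LOAD_FAST u,z → push -48,21. Stack: [-48, 21]
BINARY_OP % → -48 % 21 = 15. Stack: [15]
RETURN_VALUE → return 15.

15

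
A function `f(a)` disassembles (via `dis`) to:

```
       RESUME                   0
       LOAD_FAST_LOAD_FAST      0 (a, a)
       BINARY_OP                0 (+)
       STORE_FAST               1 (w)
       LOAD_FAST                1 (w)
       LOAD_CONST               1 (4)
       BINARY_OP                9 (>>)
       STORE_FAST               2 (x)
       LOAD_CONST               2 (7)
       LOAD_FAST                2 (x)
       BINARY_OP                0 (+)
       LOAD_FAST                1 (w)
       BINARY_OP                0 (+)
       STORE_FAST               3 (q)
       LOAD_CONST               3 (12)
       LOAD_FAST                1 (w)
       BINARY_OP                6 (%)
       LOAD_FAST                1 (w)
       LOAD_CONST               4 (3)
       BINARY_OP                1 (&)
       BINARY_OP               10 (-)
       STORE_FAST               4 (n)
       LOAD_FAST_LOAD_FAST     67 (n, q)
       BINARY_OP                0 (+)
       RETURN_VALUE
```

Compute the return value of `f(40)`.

104

LOAD_FAST_LOAD_FAST a,a → push 40,40. Stack: [40, 40]
BINARY_OP + → 40 + 40 = 80. Stack: [80]
STORE_FAST w → w=80. Stack: []
LOAD_FAST w → push 80. Stack: [80]
LOAD_CONST → push 4. Stack: [80, 4]
BINARY_OP >> → 80 >> 4 = 5. Stack: [5]
STORE_FAST x → x=5. Stack: []
LOAD_CONST → push 7. Stack: [7]
LOAD_FAST x → push 5. Stack: [7, 5]
BINARY_OP + → 7 + 5 = 12. Stack: [12]
LOAD_FAST w → push 80. Stack: [12, 80]
BINARY_OP + → 12 + 80 = 92. Stack: [92]
STORE_FAST q → q=92. Stack: []
LOAD_CONST → push 12. Stack: [12]
LOAD_FAST w → push 80. Stack: [12, 80]
BINARY_OP % → 12 % 80 = 12. Stack: [12]
LOAD_FAST w → push 80. Stack: [12, 80]
LOAD_CONST → push 3. Stack: [12, 80, 3]
BINARY_OP & → 80 & 3 = 0. Stack: [12, 0]
BINARY_OP - → 12 - 0 = 12. Stack: [12]
STORE_FAST n → n=12. Stack: []
LOAD_FAST_LOAD_FAST n,q → push 12,92. Stack: [12, 92]
BINARY_OP + → 12 + 92 = 104. Stack: [104]
RETURN_VALUE → return 104.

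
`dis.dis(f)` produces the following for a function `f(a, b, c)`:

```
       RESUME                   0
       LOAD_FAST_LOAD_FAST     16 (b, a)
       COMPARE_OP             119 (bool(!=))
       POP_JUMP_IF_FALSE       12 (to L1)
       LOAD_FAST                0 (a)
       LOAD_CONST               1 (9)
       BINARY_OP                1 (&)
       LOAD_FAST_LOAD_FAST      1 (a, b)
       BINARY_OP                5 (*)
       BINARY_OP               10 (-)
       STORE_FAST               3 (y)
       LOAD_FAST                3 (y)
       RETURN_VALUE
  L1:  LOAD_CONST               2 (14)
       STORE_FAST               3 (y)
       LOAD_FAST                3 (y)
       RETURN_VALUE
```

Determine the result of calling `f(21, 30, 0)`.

LOAD_FAST_LOAD_FAST b,a → push 30,21. Stack: [30, 21]
COMPARE_OP bool(!=) → 30 vs 21 = True. Stack: [True]
POP_JUMP_IF_FALSE → pop True; no jump. Stack: []
LOAD_FAST a → push 21. Stack: [21]
LOAD_CONST → push 9. Stack: [21, 9]
BINARY_OP & → 21 & 9 = 1. Stack: [1]
LOAD_FAST_LOAD_FAST a,b → push 21,30. Stack: [1, 21, 30]
BINARY_OP * → 21 * 30 = 630. Stack: [1, 630]
BINARY_OP - → 1 - 630 = -629. Stack: [-629]
STORE_FAST y → y=-629. Stack: []
LOAD_FAST y → push -629. Stack: [-629]
RETURN_VALUE → return -629.

-629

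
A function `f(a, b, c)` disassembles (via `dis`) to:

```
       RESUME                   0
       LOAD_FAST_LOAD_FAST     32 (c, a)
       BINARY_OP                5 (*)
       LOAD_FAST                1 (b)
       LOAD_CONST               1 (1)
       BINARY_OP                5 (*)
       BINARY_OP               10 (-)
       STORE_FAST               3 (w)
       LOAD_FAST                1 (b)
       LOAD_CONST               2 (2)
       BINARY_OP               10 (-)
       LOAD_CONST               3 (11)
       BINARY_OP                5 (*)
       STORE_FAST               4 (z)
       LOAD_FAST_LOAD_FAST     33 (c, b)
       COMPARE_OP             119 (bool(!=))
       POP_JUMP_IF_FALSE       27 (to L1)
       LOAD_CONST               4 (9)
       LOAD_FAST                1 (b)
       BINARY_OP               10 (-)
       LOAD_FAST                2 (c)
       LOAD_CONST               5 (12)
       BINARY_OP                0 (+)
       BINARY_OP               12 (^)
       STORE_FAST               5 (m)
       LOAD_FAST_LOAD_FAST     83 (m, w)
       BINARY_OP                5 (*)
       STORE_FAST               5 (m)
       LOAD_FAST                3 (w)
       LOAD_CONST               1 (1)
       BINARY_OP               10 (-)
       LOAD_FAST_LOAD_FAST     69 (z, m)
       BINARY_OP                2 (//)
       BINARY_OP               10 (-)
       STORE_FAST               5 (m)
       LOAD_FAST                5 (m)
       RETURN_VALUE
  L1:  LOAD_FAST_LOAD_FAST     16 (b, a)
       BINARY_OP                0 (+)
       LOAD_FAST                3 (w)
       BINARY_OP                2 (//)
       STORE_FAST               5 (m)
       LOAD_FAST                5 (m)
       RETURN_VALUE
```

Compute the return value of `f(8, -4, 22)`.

LOAD_FAST_LOAD_FAST c,a → push 22,8. Stack: [22, 8]
BINARY_OP * → 22 * 8 = 176. Stack: [176]
LOAD_FAST b → push -4. Stack: [176, -4]
LOAD_CONST → push 1. Stack: [176, -4, 1]
BINARY_OP * → -4 * 1 = -4. Stack: [176, -4]
BINARY_OP - → 176 - -4 = 180. Stack: [180]
STORE_FAST w → w=180. Stack: []
LOAD_FAST b → push -4. Stack: [-4]
LOAD_CONST → push 2. Stack: [-4, 2]
BINARY_OP - → -4 - 2 = -6. Stack: [-6]
LOAD_CONST → push 11. Stack: [-6, 11]
BINARY_OP * → -6 * 11 = -66. Stack: [-66]
STORE_FAST z → z=-66. Stack: []
LOAD_FAST_LOAD_FAST c,b → push 22,-4. Stack: [22, -4]
COMPARE_OP bool(!=) → 22 vs -4 = True. Stack: [True]
POP_JUMP_IF_FALSE → pop True; no jump. Stack: []
LOAD_CONST → push 9. Stack: [9]
LOAD_FAST b → push -4. Stack: [9, -4]
BINARY_OP - → 9 - -4 = 13. Stack: [13]
LOAD_FAST c → push 22. Stack: [13, 22]
LOAD_CONST → push 12. Stack: [13, 22, 12]
BINARY_OP + → 22 + 12 = 34. Stack: [13, 34]
BINARY_OP ^ → 13 ^ 34 = 47. Stack: [47]
STORE_FAST m → m=47. Stack: []
LOAD_FAST_LOAD_FAST m,w → push 47,180. Stack: [47, 180]
BINARY_OP * → 47 * 180 = 8460. Stack: [8460]
STORE_FAST m → m=8460. Stack: []
LOAD_FAST w → push 180. Stack: [180]
LOAD_CONST → push 1. Stack: [180, 1]
BINARY_OP - → 180 - 1 = 179. Stack: [179]
LOAD_FAST_LOAD_FAST z,m → push -66,8460. Stack: [179, -66, 8460]
BINARY_OP // → -66 // 8460 = -1. Stack: [179, -1]
BINARY_OP - → 179 - -1 = 180. Stack: [180]
STORE_FAST m → m=180. Stack: []
LOAD_FAST m → push 180. Stack: [180]
RETURN_VALUE → return 180.

180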